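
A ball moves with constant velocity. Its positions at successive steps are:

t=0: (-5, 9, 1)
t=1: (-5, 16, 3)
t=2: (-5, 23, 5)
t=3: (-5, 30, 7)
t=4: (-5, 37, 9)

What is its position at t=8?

Constant displacement of (+0, +7, +2) per step.
step 5: (-5, 37, 9) + (+0, +7, +2) → (-5, 44, 11)
step 6: (-5, 44, 11) + (+0, +7, +2) → (-5, 51, 13)
step 7: (-5, 51, 13) + (+0, +7, +2) → (-5, 58, 15)
step 8: (-5, 58, 15) + (+0, +7, +2) → (-5, 65, 17)

(-5, 65, 17)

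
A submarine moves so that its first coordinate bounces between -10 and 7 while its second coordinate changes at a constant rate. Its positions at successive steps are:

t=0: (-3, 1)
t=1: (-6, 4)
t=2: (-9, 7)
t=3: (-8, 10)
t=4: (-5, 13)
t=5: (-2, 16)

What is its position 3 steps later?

The first coordinate reflects between -10 and 7, moving 3 per step.
  step 6: -2 → 1
  step 7: 1 → 4
  step 8: 4 → 7
The second coordinate changes by +3 each step: at step 8 it is 25.

(7, 25)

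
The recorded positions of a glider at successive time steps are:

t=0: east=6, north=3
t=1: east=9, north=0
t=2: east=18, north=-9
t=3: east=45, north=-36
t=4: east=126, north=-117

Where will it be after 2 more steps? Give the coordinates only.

east=1098, north=-1089

Consecutive displacements (+3, -3), (+9, -9), (+27, -27), (+81, -81) scale by a factor of 3 each step.
step 5: east=126, north=-117 + (+243, -243) → east=369, north=-360
step 6: east=369, north=-360 + (+729, -729) → east=1098, north=-1089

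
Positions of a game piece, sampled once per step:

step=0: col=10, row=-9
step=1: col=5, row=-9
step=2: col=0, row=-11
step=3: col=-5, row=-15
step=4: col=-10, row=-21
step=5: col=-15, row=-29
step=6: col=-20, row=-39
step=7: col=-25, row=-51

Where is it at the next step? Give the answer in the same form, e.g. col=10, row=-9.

First differences are (-5, +0), (-5, -2), (-5, -4), (-5, -6), (-5, -8), (-5, -10), (-5, -12); their common second difference is (+0, -2) (constant acceleration).
step 8: col=-25, row=-51 + (-5, -14) → col=-30, row=-65

col=-30, row=-65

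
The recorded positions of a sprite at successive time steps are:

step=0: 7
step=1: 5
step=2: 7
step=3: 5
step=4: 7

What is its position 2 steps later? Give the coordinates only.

Step-to-step displacements: -2, +2, -2, +2; each is -1× the previous.
step 5: 7 − 2 → 5
step 6: 5 + 2 → 7

7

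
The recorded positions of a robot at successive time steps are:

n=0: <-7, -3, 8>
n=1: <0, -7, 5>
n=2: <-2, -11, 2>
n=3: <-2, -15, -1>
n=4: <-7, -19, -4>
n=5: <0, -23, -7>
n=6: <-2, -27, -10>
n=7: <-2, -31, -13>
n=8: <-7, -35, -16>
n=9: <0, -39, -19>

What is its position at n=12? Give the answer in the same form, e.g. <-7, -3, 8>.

The first coordinate repeats the cycle [-7, 0, -2, -2] with period 4; step 12 mod 4 = 0, giving -7.
The second coordinate changes by -4 each step, so at step 12 it is -3 + 12·(-4) = -51.
The third coordinate changes by -3 each step, so at step 12 it is 8 + 12·(-3) = -28.

<-7, -51, -28>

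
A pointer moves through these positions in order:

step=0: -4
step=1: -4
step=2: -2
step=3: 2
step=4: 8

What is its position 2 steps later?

First differences are +0, +2, +4, +6; their common second difference is +2 (constant acceleration).
step 5: 8 + 8 → 16
step 6: 16 + 10 → 26

26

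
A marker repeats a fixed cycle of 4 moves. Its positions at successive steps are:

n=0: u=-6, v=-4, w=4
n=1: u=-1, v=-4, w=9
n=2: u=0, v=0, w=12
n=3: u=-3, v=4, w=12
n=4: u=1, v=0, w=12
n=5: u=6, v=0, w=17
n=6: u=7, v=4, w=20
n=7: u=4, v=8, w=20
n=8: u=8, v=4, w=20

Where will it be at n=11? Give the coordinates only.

u=11, v=12, w=28

Step-to-step displacements: (+5,+0,+5), (+1,+4,+3), (-3,+4,+0), (+4,-4,+0), (+5,+0,+5), (+1,+4,+3), (-3,+4,+0), (+4,-4,+0) — a repeating cycle of length 4.
step 9: apply (+5,+0,+5) → u=13, v=4, w=25
step 10: apply (+1,+4,+3) → u=14, v=8, w=28
step 11: apply (-3,+4,+0) → u=11, v=12, w=28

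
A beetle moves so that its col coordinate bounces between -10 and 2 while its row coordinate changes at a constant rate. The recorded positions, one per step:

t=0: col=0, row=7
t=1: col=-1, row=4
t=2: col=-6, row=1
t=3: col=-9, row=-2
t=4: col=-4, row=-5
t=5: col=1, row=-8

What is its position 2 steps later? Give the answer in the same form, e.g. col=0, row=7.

col=-7, row=-14

The col coordinate reflects between -10 and 2, moving 5 per step.
  step 6: 1 → -2
  step 7: -2 → -7
The row coordinate changes by -3 each step: at step 7 it is -14.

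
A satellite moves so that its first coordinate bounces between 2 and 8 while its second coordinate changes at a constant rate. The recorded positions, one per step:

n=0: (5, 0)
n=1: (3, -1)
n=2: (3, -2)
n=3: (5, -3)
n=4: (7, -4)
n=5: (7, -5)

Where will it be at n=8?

The first coordinate travels 2 per step and bounces off the walls at 2 and 8.
  step 6: 7 → 5
  step 7: 5 → 3
  step 8: 3 → 3
The second coordinate changes by -1 each step: at step 8 it is -8.

(3, -8)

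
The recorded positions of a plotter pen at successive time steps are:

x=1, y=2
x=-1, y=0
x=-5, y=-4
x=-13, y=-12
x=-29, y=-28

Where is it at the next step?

x=-61, y=-60

Consecutive displacements (-2, -2), (-4, -4), (-8, -8), (-16, -16) scale by a factor of 2 each step.
step 5: x=-29, y=-28 + (-32, -32) → x=-61, y=-60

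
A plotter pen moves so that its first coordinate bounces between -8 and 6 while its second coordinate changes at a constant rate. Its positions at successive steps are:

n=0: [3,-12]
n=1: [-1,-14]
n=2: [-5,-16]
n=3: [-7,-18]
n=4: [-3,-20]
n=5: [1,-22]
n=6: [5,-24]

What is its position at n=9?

The first coordinate reflects between -8 and 6, moving 4 per step.
  step 7: 5 → 3
  step 8: 3 → -1
  step 9: -1 → -5
The second coordinate changes by -2 each step: at step 9 it is -30.

[-5,-30]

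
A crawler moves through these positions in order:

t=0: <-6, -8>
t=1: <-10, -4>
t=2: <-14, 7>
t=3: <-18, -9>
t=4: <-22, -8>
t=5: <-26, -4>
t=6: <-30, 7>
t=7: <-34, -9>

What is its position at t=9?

<-42, -4>

The first coordinate changes by -4 each step, so at step 9 it is -6 + 9·(-4) = -42.
The second coordinate repeats the cycle [-8, -4, 7, -9] with period 4; step 9 mod 4 = 1, giving -4.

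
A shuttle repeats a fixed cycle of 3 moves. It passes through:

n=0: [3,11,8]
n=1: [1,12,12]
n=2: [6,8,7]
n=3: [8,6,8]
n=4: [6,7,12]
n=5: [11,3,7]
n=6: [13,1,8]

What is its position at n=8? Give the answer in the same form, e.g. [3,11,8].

[16,-2,7]

The moves between consecutive positions are [-2,+1,+4], [+5,-4,-5], [+2,-2,+1], [-2,+1,+4], [+5,-4,-5], [+2,-2,+1]; they repeat the 3-cycle [[-2,+1,+4], [+5,-4,-5], [+2,-2,+1]].
step 7: apply [-2,+1,+4] → [11,2,12]
step 8: apply [+5,-4,-5] → [16,-2,7]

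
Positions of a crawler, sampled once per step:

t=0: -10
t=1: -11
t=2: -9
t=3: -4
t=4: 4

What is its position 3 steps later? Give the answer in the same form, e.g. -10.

First differences are -1, +2, +5, +8; their common second difference is +3 (constant acceleration).
step 5: 4 + 11 → 15
step 6: 15 + 14 → 29
step 7: 29 + 17 → 46

46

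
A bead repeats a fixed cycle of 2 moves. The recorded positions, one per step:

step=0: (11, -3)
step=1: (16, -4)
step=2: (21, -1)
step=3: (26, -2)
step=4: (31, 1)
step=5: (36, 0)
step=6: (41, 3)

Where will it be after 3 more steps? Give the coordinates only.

(56, 4)

The moves between consecutive positions are (+5, -1), (+5, +3), (+5, -1), (+5, +3), (+5, -1), (+5, +3); they repeat the 2-cycle [(+5, -1), (+5, +3)].
step 7: apply (+5, -1) → (46, 2)
step 8: apply (+5, +3) → (51, 5)
step 9: apply (+5, -1) → (56, 4)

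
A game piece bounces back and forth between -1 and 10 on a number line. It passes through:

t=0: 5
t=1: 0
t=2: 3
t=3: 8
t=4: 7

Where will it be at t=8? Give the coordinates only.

The value reflects between -1 and 10, moving 5 per step.
  step 5: 7 → 2
  step 6: 2 → 1
  step 7: 1 → 6
  step 8: 6 → 9

9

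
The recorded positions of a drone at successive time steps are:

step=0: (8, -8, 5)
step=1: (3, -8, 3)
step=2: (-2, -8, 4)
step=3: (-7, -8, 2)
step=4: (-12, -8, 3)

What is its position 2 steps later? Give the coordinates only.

(-22, -8, 2)

Step-to-step displacements: (-5, +0, -2), (-5, +0, +1), (-5, +0, -2), (-5, +0, +1) — a repeating cycle of length 2.
step 5: apply (-5, +0, -2) → (-17, -8, 1)
step 6: apply (-5, +0, +1) → (-22, -8, 2)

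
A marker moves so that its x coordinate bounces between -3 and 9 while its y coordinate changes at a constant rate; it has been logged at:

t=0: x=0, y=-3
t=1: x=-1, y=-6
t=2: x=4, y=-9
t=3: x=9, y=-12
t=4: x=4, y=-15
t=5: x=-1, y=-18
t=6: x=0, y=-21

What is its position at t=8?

The x coordinate travels 5 per step and bounces off the walls at -3 and 9.
  step 7: 0 → 5
  step 8: 5 → 8
The y coordinate changes by -3 each step: at step 8 it is -27.

x=8, y=-27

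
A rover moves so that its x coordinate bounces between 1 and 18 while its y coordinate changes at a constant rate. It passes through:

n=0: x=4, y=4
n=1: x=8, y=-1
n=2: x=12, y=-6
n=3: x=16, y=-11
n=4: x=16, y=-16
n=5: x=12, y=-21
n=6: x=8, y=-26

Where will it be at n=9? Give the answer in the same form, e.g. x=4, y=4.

x=6, y=-41

The x coordinate reflects between 1 and 18, moving 4 per step.
  step 7: 8 → 4
  step 8: 4 → 2
  step 9: 2 → 6
The y coordinate changes by -5 each step: at step 9 it is -41.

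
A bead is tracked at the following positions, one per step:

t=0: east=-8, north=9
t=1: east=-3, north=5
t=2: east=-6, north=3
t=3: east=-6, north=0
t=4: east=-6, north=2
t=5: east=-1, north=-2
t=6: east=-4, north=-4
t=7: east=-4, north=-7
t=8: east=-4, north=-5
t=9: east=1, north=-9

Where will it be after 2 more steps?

The moves between consecutive positions are (+5, -4), (-3, -2), (+0, -3), (+0, +2), (+5, -4), (-3, -2), (+0, -3), (+0, +2), (+5, -4); they repeat the 4-cycle [(+5, -4), (-3, -2), (+0, -3), (+0, +2)].
step 10: apply (-3, -2) → east=-2, north=-11
step 11: apply (+0, -3) → east=-2, north=-14

east=-2, north=-14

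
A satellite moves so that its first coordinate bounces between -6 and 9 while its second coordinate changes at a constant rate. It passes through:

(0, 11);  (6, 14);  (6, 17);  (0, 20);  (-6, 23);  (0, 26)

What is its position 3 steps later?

(0, 35)

The first coordinate travels 6 per step and bounces off the walls at -6 and 9.
  step 6: 0 → 6
  step 7: 6 → 6
  step 8: 6 → 0
The second coordinate changes by +3 each step: at step 8 it is 35.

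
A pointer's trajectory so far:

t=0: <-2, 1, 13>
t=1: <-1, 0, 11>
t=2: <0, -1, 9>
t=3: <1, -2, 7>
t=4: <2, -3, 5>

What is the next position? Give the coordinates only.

<3, -4, 3>

Constant displacement of <+1, -1, -2> per step.
step 5: <2, -3, 5> + <+1, -1, -2> → <3, -4, 3>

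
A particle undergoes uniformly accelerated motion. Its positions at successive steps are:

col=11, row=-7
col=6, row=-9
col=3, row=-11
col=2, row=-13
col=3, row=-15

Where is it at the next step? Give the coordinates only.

Successive displacements: (-5, -2), (-3, -2), (-1, -2), (+1, -2) — each changes by (+2, +0).
step 5: col=3, row=-15 + (+3, -2) → col=6, row=-17

col=6, row=-17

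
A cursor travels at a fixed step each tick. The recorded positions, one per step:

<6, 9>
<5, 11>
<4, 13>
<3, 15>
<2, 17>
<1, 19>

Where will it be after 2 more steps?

<-1, 23>

Each step adds <-1, +2> to the position.
step 6: <1, 19> + <-1, +2> → <0, 21>
step 7: <0, 21> + <-1, +2> → <-1, 23>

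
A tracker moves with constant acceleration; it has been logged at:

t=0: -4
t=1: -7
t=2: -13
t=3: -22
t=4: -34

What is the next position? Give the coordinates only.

Successive displacements: -3, -6, -9, -12 — each changes by -3.
step 5: -34 − 15 → -49

-49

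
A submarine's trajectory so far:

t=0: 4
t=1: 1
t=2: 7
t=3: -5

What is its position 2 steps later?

-29

Consecutive displacements -3, +6, -12 scale by a factor of -2 each step.
step 4: -5 + 24 → 19
step 5: 19 − 48 → -29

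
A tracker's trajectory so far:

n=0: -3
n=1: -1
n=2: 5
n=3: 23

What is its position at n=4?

77

The jumps are +2, +6, +18 — a geometric progression with ratio 3.
step 4: 23 + 54 → 77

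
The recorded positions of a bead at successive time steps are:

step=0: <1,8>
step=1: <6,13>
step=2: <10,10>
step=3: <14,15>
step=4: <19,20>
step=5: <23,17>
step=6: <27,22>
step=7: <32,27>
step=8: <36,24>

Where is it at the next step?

<40,29>

The moves between consecutive positions are <+5,+5>, <+4,-3>, <+4,+5>, <+5,+5>, <+4,-3>, <+4,+5>, <+5,+5>, <+4,-3>; they repeat the 3-cycle [<+5,+5>, <+4,-3>, <+4,+5>].
step 9: apply <+4,+5> → <40,29>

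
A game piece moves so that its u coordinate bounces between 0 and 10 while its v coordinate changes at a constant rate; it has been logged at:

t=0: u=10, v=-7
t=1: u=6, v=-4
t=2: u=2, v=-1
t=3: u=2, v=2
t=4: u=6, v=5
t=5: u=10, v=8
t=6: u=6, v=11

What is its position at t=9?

The u coordinate reflects between 0 and 10, moving 4 per step.
  step 7: 6 → 2
  step 8: 2 → 2
  step 9: 2 → 6
The v coordinate changes by +3 each step: at step 9 it is 20.

u=6, v=20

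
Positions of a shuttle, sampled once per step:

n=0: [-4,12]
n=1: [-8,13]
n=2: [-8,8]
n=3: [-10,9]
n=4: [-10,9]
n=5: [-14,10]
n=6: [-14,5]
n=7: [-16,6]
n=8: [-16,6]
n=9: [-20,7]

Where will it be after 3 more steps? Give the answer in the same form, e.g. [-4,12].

The moves between consecutive positions are [-4,+1], [+0,-5], [-2,+1], [+0,+0], [-4,+1], [+0,-5], [-2,+1], [+0,+0], [-4,+1]; they repeat the 4-cycle [[-4,+1], [+0,-5], [-2,+1], [+0,+0]].
step 10: apply [+0,-5] → [-20,2]
step 11: apply [-2,+1] → [-22,3]
step 12: apply [+0,+0] → [-22,3]

[-22,3]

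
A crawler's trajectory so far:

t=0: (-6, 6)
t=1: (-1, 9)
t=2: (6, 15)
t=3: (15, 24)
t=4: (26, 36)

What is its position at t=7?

Successive displacements: (+5, +3), (+7, +6), (+9, +9), (+11, +12) — each changes by (+2, +3).
step 5: (26, 36) + (+13, +15) → (39, 51)
step 6: (39, 51) + (+15, +18) → (54, 69)
step 7: (54, 69) + (+17, +21) → (71, 90)

(71, 90)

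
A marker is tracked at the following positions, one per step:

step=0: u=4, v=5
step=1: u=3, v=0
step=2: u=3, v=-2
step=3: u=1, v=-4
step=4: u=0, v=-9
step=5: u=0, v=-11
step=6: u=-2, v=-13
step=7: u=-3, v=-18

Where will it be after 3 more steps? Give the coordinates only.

u=-6, v=-27

Step-to-step displacements: (-1, -5), (+0, -2), (-2, -2), (-1, -5), (+0, -2), (-2, -2), (-1, -5) — a repeating cycle of length 3.
step 8: apply (+0, -2) → u=-3, v=-20
step 9: apply (-2, -2) → u=-5, v=-22
step 10: apply (-1, -5) → u=-6, v=-27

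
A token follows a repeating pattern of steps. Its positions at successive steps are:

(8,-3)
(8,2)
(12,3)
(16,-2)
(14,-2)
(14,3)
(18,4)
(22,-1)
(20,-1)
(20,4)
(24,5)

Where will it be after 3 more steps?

(26,5)

The moves between consecutive positions are (+0,+5), (+4,+1), (+4,-5), (-2,+0), (+0,+5), (+4,+1), (+4,-5), (-2,+0), (+0,+5), (+4,+1); they repeat the 4-cycle [(+0,+5), (+4,+1), (+4,-5), (-2,+0)].
step 11: apply (+4,-5) → (28,0)
step 12: apply (-2,+0) → (26,0)
step 13: apply (+0,+5) → (26,5)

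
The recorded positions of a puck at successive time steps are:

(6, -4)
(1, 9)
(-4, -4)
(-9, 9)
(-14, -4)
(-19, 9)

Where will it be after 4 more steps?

(-39, 9)

First: linear, -5 per step → -39 at step 9.
Second: cycles through -4, 9 every 2 steps. Step 9 lands at position 1 of the cycle → 9.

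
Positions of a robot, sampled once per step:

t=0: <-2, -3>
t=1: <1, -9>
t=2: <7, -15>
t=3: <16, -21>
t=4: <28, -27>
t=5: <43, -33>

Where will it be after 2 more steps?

Taking differences between consecutive positions: <+3, -6>, <+6, -6>, <+9, -6>, <+12, -6>, <+15, -6>. These grow by <+3, +0> each step.
step 6: <43, -33> + <+18, -6> → <61, -39>
step 7: <61, -39> + <+21, -6> → <82, -45>

<82, -45>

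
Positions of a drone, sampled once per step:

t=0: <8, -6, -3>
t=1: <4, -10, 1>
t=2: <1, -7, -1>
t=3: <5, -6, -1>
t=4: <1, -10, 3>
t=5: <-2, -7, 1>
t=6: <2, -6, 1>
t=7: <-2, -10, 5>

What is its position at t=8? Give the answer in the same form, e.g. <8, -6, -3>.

Step-to-step displacements: <-4, -4, +4>, <-3, +3, -2>, <+4, +1, +0>, <-4, -4, +4>, <-3, +3, -2>, <+4, +1, +0>, <-4, -4, +4> — a repeating cycle of length 3.
step 8: apply <-3, +3, -2> → <-5, -7, 3>

<-5, -7, 3>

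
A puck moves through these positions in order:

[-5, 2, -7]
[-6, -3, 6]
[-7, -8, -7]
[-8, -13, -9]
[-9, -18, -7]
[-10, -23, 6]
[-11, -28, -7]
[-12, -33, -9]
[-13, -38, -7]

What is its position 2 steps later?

First: linear, -1 per step → -15 at step 10.
Second: linear, -5 per step → -48 at step 10.
Third: cycles through -7, 6, -7, -9 every 4 steps. Step 10 lands at position 2 of the cycle → -7.

[-15, -48, -7]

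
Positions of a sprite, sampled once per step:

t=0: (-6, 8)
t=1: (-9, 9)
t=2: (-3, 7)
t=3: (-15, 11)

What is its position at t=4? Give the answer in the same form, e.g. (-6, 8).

The jumps are (-3, +1), (+6, -2), (-12, +4) — a geometric progression with ratio -2.
step 4: (-15, 11) + (+24, -8) → (9, 3)

(9, 3)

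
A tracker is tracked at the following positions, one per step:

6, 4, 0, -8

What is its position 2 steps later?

Step-to-step displacements: -2, -4, -8; each is 2× the previous.
step 4: -8 − 16 → -24
step 5: -24 − 32 → -56

-56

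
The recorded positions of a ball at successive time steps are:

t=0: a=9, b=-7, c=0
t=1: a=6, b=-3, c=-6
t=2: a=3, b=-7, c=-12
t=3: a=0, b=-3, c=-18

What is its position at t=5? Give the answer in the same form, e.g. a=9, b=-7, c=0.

The a coordinate changes by -3 each step, so at step 5 it is 9 + 5·(-3) = -6.
The b coordinate repeats the cycle [-7, -3] with period 2; step 5 mod 2 = 1, giving -3.
The c coordinate changes by -6 each step, so at step 5 it is 0 + 5·(-6) = -30.

a=-6, b=-3, c=-30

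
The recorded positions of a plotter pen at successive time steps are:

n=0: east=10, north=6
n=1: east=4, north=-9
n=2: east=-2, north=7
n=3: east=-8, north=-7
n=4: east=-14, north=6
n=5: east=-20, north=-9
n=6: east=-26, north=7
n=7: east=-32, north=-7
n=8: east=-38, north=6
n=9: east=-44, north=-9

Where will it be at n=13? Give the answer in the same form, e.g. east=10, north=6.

east=-68, north=-9

The east coordinate changes by -6 each step, so at step 13 it is 10 + 13·(-6) = -68.
The north coordinate repeats the cycle [6, -9, 7, -7] with period 4; step 13 mod 4 = 1, giving -9.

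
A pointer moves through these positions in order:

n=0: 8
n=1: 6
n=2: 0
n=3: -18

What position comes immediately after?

-72

Consecutive displacements -2, -6, -18 scale by a factor of 3 each step.
step 4: -18 − 54 → -72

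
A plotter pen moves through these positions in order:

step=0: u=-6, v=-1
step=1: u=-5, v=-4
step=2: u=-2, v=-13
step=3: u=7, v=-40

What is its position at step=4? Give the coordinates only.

u=34, v=-121

Consecutive displacements (+1, -3), (+3, -9), (+9, -27) scale by a factor of 3 each step.
step 4: u=7, v=-40 + (+27, -81) → u=34, v=-121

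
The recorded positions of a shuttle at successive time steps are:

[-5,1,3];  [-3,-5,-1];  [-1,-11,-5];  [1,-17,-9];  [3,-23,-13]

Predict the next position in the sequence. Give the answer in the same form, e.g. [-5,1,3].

[5,-29,-17]

Constant displacement of [+2,-6,-4] per step.
step 5: [3,-23,-13] + [+2,-6,-4] → [5,-29,-17]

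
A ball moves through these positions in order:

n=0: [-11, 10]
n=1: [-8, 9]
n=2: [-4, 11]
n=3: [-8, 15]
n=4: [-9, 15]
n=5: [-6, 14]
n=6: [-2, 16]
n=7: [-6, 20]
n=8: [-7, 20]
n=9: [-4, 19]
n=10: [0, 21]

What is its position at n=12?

The moves between consecutive positions are [+3, -1], [+4, +2], [-4, +4], [-1, +0], [+3, -1], [+4, +2], [-4, +4], [-1, +0], [+3, -1], [+4, +2]; they repeat the 4-cycle [[+3, -1], [+4, +2], [-4, +4], [-1, +0]].
step 11: apply [-4, +4] → [-4, 25]
step 12: apply [-1, +0] → [-5, 25]

[-5, 25]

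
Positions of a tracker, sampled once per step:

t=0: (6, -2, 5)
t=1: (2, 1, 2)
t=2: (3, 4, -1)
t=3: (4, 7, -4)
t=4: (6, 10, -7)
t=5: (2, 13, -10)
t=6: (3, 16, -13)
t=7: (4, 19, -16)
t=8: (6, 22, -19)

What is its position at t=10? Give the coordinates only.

(3, 28, -25)

First: cycles through 6, 2, 3, 4 every 4 steps. Step 10 lands at position 2 of the cycle → 3.
Second: linear, +3 per step → 28 at step 10.
Third: linear, -3 per step → -25 at step 10.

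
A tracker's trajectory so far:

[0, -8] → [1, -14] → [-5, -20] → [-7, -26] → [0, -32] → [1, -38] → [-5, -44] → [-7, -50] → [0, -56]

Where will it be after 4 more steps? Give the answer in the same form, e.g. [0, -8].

First: cycles through 0, 1, -5, -7 every 4 steps. Step 12 lands at position 0 of the cycle → 0.
Second: linear, -6 per step → -80 at step 12.

[0, -80]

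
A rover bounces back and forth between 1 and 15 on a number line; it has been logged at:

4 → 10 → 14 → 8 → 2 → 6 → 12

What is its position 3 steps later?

The value reflects between 1 and 15, moving 6 per step.
  step 7: 12 → 12
  step 8: 12 → 6
  step 9: 6 → 2

2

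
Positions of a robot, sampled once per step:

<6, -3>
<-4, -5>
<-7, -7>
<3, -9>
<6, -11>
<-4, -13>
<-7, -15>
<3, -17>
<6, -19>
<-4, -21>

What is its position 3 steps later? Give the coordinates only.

<6, -27>

The first coordinate repeats the cycle [6, -4, -7, 3] with period 4; step 12 mod 4 = 0, giving 6.
The second coordinate changes by -2 each step, so at step 12 it is -3 + 12·(-2) = -27.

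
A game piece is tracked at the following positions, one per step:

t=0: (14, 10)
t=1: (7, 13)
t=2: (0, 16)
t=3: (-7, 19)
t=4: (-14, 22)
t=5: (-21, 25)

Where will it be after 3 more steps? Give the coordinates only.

(-42, 34)

Constant displacement of (-7, +3) per step.
step 6: (-21, 25) + (-7, +3) → (-28, 28)
step 7: (-28, 28) + (-7, +3) → (-35, 31)
step 8: (-35, 31) + (-7, +3) → (-42, 34)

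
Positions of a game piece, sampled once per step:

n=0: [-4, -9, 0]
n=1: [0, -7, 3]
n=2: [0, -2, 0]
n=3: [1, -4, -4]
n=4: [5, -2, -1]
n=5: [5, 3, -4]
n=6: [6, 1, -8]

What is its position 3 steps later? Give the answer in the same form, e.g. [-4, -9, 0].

[11, 6, -12]

Step-to-step displacements: [+4, +2, +3], [+0, +5, -3], [+1, -2, -4], [+4, +2, +3], [+0, +5, -3], [+1, -2, -4] — a repeating cycle of length 3.
step 7: apply [+4, +2, +3] → [10, 3, -5]
step 8: apply [+0, +5, -3] → [10, 8, -8]
step 9: apply [+1, -2, -4] → [11, 6, -12]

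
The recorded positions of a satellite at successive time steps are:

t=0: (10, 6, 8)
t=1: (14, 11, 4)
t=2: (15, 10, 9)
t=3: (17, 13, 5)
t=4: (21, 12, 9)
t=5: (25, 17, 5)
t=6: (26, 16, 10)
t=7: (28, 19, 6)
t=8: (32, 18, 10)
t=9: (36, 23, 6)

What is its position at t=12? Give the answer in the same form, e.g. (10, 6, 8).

Step-to-step displacements: (+4, +5, -4), (+1, -1, +5), (+2, +3, -4), (+4, -1, +4), (+4, +5, -4), (+1, -1, +5), (+2, +3, -4), (+4, -1, +4), (+4, +5, -4) — a repeating cycle of length 4.
step 10: apply (+1, -1, +5) → (37, 22, 11)
step 11: apply (+2, +3, -4) → (39, 25, 7)
step 12: apply (+4, -1, +4) → (43, 24, 11)

(43, 24, 11)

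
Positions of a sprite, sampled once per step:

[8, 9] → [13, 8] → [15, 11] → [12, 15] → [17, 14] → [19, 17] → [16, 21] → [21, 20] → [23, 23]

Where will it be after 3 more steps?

[27, 29]

Step-to-step displacements: [+5, -1], [+2, +3], [-3, +4], [+5, -1], [+2, +3], [-3, +4], [+5, -1], [+2, +3] — a repeating cycle of length 3.
step 9: apply [-3, +4] → [20, 27]
step 10: apply [+5, -1] → [25, 26]
step 11: apply [+2, +3] → [27, 29]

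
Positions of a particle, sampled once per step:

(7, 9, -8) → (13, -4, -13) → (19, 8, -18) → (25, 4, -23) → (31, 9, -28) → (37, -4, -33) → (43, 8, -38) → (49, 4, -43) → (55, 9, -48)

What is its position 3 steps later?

The first coordinate changes by +6 each step, so at step 11 it is 7 + 11·(6) = 73.
The second coordinate repeats the cycle [9, -4, 8, 4] with period 4; step 11 mod 4 = 3, giving 4.
The third coordinate changes by -5 each step, so at step 11 it is -8 + 11·(-5) = -63.

(73, 4, -63)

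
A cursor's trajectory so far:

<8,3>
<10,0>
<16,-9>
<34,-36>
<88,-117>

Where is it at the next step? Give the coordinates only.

Consecutive displacements <+2,-3>, <+6,-9>, <+18,-27>, <+54,-81> scale by a factor of 3 each step.
step 5: <88,-117> + <+162,-243> → <250,-360>

<250,-360>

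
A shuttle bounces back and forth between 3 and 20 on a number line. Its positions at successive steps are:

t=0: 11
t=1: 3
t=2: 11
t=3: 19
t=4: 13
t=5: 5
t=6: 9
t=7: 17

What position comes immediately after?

15

The value travels 8 per step and bounces off the walls at 3 and 20.
  step 8: 17 → 15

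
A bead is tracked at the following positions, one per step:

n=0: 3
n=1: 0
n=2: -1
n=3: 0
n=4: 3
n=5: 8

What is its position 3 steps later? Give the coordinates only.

35

First differences are -3, -1, +1, +3, +5; their common second difference is +2 (constant acceleration).
step 6: 8 + 7 → 15
step 7: 15 + 9 → 24
step 8: 24 + 11 → 35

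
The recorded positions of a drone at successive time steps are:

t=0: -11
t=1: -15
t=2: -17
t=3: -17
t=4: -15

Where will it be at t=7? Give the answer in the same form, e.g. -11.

3

Taking differences between consecutive positions: -4, -2, +0, +2. These grow by +2 each step.
step 5: -15 + 4 → -11
step 6: -11 + 6 → -5
step 7: -5 + 8 → 3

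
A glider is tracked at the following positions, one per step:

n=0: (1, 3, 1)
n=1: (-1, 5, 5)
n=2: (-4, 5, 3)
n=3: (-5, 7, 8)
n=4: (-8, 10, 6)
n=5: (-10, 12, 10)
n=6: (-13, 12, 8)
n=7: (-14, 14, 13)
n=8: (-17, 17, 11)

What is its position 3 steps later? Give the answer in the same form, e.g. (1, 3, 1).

(-23, 21, 18)

The moves between consecutive positions are (-2, +2, +4), (-3, +0, -2), (-1, +2, +5), (-3, +3, -2), (-2, +2, +4), (-3, +0, -2), (-1, +2, +5), (-3, +3, -2); they repeat the 4-cycle [(-2, +2, +4), (-3, +0, -2), (-1, +2, +5), (-3, +3, -2)].
step 9: apply (-2, +2, +4) → (-19, 19, 15)
step 10: apply (-3, +0, -2) → (-22, 19, 13)
step 11: apply (-1, +2, +5) → (-23, 21, 18)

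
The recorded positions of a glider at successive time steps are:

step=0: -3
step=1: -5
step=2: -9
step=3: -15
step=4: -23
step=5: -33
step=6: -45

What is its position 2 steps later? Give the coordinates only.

Taking differences between consecutive positions: -2, -4, -6, -8, -10, -12. These grow by -2 each step.
step 7: -45 − 14 → -59
step 8: -59 − 16 → -75

-75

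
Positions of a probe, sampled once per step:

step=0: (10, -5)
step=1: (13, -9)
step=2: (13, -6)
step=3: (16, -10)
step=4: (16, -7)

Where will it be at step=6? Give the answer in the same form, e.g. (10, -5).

(19, -8)

Differencing gives (+3, -4), (+0, +3), (+3, -4), (+0, +3). This is the pattern (+3, -4), (+0, +3) repeated.
step 5: apply (+3, -4) → (19, -11)
step 6: apply (+0, +3) → (19, -8)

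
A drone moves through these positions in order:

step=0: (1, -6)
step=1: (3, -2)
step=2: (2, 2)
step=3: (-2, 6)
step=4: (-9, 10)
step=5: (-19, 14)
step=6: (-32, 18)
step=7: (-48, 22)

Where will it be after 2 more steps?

(-89, 30)

Successive displacements: (+2, +4), (-1, +4), (-4, +4), (-7, +4), (-10, +4), (-13, +4), (-16, +4) — each changes by (-3, +0).
step 8: (-48, 22) + (-19, +4) → (-67, 26)
step 9: (-67, 26) + (-22, +4) → (-89, 30)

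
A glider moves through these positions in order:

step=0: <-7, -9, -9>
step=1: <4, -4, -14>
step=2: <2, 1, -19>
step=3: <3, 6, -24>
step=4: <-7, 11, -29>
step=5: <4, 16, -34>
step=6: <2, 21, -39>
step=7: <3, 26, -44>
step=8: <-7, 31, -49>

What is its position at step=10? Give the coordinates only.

The first coordinate repeats the cycle [-7, 4, 2, 3] with period 4; step 10 mod 4 = 2, giving 2.
The second coordinate changes by +5 each step, so at step 10 it is -9 + 10·(5) = 41.
The third coordinate changes by -5 each step, so at step 10 it is -9 + 10·(-5) = -59.

<2, 41, -59>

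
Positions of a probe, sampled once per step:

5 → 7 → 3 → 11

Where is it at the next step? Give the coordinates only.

-5

The jumps are +2, -4, +8 — a geometric progression with ratio -2.
step 4: 11 − 16 → -5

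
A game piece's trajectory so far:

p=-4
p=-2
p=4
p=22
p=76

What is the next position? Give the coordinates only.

The jumps are +2, +6, +18, +54 — a geometric progression with ratio 3.
step 5: 76 + 162 → p=238

p=238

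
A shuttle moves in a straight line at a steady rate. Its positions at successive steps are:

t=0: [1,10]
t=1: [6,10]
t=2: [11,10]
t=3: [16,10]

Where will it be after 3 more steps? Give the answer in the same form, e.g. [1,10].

Each step adds [+5,+0] to the position.
step 4: [16,10] + [+5,+0] → [21,10]
step 5: [21,10] + [+5,+0] → [26,10]
step 6: [26,10] + [+5,+0] → [31,10]

[31,10]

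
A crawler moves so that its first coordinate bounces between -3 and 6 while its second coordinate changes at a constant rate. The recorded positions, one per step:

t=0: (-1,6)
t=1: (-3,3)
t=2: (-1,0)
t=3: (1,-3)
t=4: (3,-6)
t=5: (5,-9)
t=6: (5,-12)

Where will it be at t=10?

The first coordinate reflects between -3 and 6, moving 2 per step.
  step 7: 5 → 3
  step 8: 3 → 1
  step 9: 1 → -1
  step 10: -1 → -3
The second coordinate changes by -3 each step: at step 10 it is -24.

(-3,-24)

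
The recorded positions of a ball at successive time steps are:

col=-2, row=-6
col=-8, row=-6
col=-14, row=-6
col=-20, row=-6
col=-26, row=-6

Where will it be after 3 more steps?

The position changes by (-6, +0) every step.
step 5: col=-26, row=-6 + (-6, +0) → col=-32, row=-6
step 6: col=-32, row=-6 + (-6, +0) → col=-38, row=-6
step 7: col=-38, row=-6 + (-6, +0) → col=-44, row=-6

col=-44, row=-6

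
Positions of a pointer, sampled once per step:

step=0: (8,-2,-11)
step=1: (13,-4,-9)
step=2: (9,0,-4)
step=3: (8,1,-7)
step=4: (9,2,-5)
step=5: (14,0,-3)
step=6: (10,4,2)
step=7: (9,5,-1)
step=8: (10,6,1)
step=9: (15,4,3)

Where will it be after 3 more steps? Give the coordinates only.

(11,10,7)

Step-to-step displacements: (+5,-2,+2), (-4,+4,+5), (-1,+1,-3), (+1,+1,+2), (+5,-2,+2), (-4,+4,+5), (-1,+1,-3), (+1,+1,+2), (+5,-2,+2) — a repeating cycle of length 4.
step 10: apply (-4,+4,+5) → (11,8,8)
step 11: apply (-1,+1,-3) → (10,9,5)
step 12: apply (+1,+1,+2) → (11,10,7)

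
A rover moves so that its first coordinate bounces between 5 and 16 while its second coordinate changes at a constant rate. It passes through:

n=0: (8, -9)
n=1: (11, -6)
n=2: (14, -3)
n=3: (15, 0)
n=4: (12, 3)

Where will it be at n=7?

(7, 12)

The first coordinate reflects between 5 and 16, moving 3 per step.
  step 5: 12 → 9
  step 6: 9 → 6
  step 7: 6 → 7
The second coordinate changes by +3 each step: at step 7 it is 12.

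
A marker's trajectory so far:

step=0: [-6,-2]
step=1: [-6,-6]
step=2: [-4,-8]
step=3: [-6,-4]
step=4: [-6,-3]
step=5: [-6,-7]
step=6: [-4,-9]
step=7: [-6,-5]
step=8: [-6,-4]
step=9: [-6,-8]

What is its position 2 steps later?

[-6,-6]

Differencing gives [+0,-4], [+2,-2], [-2,+4], [+0,+1], [+0,-4], [+2,-2], [-2,+4], [+0,+1], [+0,-4]. This is the pattern [+0,-4], [+2,-2], [-2,+4], [+0,+1] repeated.
step 10: apply [+2,-2] → [-4,-10]
step 11: apply [-2,+4] → [-6,-6]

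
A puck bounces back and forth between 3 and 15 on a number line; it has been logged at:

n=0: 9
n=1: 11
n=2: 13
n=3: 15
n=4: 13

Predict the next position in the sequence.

The value travels 2 per step and bounces off the walls at 3 and 15.
  step 5: 13 → 11

11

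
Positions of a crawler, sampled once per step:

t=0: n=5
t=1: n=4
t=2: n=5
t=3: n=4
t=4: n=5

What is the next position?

Consecutive displacements -1, +1, -1, +1 scale by a factor of -1 each step.
step 5: 5 − 1 → n=4

n=4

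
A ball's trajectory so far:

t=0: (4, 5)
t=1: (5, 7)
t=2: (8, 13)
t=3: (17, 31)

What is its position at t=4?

(44, 85)

Consecutive displacements (+1, +2), (+3, +6), (+9, +18) scale by a factor of 3 each step.
step 4: (17, 31) + (+27, +54) → (44, 85)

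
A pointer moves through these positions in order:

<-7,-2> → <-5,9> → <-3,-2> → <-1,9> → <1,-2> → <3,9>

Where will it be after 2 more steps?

<7,9>

First: linear, +2 per step → 7 at step 7.
Second: cycles through -2, 9 every 2 steps. Step 7 lands at position 1 of the cycle → 9.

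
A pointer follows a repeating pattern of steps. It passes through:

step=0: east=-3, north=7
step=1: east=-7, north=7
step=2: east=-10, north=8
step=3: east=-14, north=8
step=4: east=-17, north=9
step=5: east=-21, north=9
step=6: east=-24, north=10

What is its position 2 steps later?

The moves between consecutive positions are (-4,+0), (-3,+1), (-4,+0), (-3,+1), (-4,+0), (-3,+1); they repeat the 2-cycle [(-4,+0), (-3,+1)].
step 7: apply (-4,+0) → east=-28, north=10
step 8: apply (-3,+1) → east=-31, north=11

east=-31, north=11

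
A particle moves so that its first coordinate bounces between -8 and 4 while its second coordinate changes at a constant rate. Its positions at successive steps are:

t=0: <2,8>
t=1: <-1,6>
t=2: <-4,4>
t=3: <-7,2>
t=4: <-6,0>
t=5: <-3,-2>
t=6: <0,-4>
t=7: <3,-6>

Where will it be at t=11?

The first coordinate travels 3 per step and bounces off the walls at -8 and 4.
  step 8: 3 → 2
  step 9: 2 → -1
  step 10: -1 → -4
  step 11: -4 → -7
The second coordinate changes by -2 each step: at step 11 it is -14.

<-7,-14>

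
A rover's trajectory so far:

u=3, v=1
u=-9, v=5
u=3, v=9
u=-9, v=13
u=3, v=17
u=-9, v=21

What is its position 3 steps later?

U: cycles through 3, -9 every 2 steps. Step 8 lands at position 0 of the cycle → 3.
V: linear, +4 per step → 33 at step 8.

u=3, v=33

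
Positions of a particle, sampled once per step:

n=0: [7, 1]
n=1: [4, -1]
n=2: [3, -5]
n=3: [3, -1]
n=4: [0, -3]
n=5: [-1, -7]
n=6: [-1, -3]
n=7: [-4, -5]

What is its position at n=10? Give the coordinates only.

Differencing gives [-3, -2], [-1, -4], [+0, +4], [-3, -2], [-1, -4], [+0, +4], [-3, -2]. This is the pattern [-3, -2], [-1, -4], [+0, +4] repeated.
step 8: apply [-1, -4] → [-5, -9]
step 9: apply [+0, +4] → [-5, -5]
step 10: apply [-3, -2] → [-8, -7]

[-8, -7]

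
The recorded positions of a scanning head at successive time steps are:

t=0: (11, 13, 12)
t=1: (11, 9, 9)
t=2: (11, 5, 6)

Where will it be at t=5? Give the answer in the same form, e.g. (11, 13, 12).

The position changes by (+0, -4, -3) every step.
step 3: (11, 5, 6) + (+0, -4, -3) → (11, 1, 3)
step 4: (11, 1, 3) + (+0, -4, -3) → (11, -3, 0)
step 5: (11, -3, 0) + (+0, -4, -3) → (11, -7, -3)

(11, -7, -3)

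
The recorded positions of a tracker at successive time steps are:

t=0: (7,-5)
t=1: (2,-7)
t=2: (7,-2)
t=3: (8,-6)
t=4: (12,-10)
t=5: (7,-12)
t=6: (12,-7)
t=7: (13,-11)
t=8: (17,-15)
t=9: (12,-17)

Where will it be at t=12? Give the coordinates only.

Step-to-step displacements: (-5,-2), (+5,+5), (+1,-4), (+4,-4), (-5,-2), (+5,+5), (+1,-4), (+4,-4), (-5,-2) — a repeating cycle of length 4.
step 10: apply (+5,+5) → (17,-12)
step 11: apply (+1,-4) → (18,-16)
step 12: apply (+4,-4) → (22,-20)

(22,-20)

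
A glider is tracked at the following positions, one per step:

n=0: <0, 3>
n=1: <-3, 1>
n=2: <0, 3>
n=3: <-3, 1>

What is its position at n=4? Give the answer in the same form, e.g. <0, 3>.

<0, 3>

Consecutive displacements <-3, -2>, <+3, +2>, <-3, -2> scale by a factor of -1 each step.
step 4: <-3, 1> + <+3, +2> → <0, 3>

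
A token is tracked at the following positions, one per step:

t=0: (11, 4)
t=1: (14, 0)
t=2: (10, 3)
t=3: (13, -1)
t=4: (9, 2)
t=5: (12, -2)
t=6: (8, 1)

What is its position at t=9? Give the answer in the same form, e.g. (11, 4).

(10, -4)

Step-to-step displacements: (+3, -4), (-4, +3), (+3, -4), (-4, +3), (+3, -4), (-4, +3) — a repeating cycle of length 2.
step 7: apply (+3, -4) → (11, -3)
step 8: apply (-4, +3) → (7, 0)
step 9: apply (+3, -4) → (10, -4)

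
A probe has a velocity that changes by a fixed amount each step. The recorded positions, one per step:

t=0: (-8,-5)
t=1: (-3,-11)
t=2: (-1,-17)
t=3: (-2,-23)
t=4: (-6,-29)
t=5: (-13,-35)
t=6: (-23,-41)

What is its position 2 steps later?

(-52,-53)

First differences are (+5,-6), (+2,-6), (-1,-6), (-4,-6), (-7,-6), (-10,-6); their common second difference is (-3,+0) (constant acceleration).
step 7: (-23,-41) + (-13,-6) → (-36,-47)
step 8: (-36,-47) + (-16,-6) → (-52,-53)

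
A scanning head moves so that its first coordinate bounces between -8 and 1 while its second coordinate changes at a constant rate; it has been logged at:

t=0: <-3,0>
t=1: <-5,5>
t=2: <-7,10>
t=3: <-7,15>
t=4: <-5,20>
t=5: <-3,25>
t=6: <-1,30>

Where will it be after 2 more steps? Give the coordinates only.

The first coordinate reflects between -8 and 1, moving 2 per step.
  step 7: -1 → 1
  step 8: 1 → -1
The second coordinate changes by +5 each step: at step 8 it is 40.

<-1,40>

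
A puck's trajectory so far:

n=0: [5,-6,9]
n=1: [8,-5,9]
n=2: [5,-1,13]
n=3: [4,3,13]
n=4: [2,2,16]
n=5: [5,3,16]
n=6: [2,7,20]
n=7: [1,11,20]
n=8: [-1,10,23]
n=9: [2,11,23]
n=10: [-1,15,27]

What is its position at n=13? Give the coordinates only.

Step-to-step displacements: [+3,+1,+0], [-3,+4,+4], [-1,+4,+0], [-2,-1,+3], [+3,+1,+0], [-3,+4,+4], [-1,+4,+0], [-2,-1,+3], [+3,+1,+0], [-3,+4,+4] — a repeating cycle of length 4.
step 11: apply [-1,+4,+0] → [-2,19,27]
step 12: apply [-2,-1,+3] → [-4,18,30]
step 13: apply [+3,+1,+0] → [-1,19,30]

[-1,19,30]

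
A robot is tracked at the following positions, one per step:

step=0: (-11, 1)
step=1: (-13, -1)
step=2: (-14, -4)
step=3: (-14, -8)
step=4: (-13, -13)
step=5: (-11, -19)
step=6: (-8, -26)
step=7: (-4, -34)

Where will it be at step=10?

First differences are (-2, -2), (-1, -3), (+0, -4), (+1, -5), (+2, -6), (+3, -7), (+4, -8); their common second difference is (+1, -1) (constant acceleration).
step 8: (-4, -34) + (+5, -9) → (1, -43)
step 9: (1, -43) + (+6, -10) → (7, -53)
step 10: (7, -53) + (+7, -11) → (14, -64)

(14, -64)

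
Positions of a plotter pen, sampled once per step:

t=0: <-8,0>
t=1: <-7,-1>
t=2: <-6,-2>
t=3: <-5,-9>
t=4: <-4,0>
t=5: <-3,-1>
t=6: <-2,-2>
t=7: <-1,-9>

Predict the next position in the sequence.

First: linear, +1 per step → 0 at step 8.
Second: cycles through 0, -1, -2, -9 every 4 steps. Step 8 lands at position 0 of the cycle → 0.

<0,0>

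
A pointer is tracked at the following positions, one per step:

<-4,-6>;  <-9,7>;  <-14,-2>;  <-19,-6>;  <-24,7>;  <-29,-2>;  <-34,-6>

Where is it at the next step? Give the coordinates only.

First: linear, -5 per step → -39 at step 7.
Second: cycles through -6, 7, -2 every 3 steps. Step 7 lands at position 1 of the cycle → 7.

<-39,7>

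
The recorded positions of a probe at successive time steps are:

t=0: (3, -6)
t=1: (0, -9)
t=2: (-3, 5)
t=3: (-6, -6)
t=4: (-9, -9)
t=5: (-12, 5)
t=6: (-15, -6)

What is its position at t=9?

The first coordinate changes by -3 each step, so at step 9 it is 3 + 9·(-3) = -24.
The second coordinate repeats the cycle [-6, -9, 5] with period 3; step 9 mod 3 = 0, giving -6.

(-24, -6)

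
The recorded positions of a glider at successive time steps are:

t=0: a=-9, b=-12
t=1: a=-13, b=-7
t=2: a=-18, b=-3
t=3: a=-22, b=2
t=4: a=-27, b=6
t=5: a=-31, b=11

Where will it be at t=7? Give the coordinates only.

Differencing gives (-4, +5), (-5, +4), (-4, +5), (-5, +4), (-4, +5). This is the pattern (-4, +5), (-5, +4) repeated.
step 6: apply (-5, +4) → a=-36, b=15
step 7: apply (-4, +5) → a=-40, b=20

a=-40, b=20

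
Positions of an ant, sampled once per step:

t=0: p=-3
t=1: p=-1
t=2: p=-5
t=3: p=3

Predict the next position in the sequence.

Consecutive displacements +2, -4, +8 scale by a factor of -2 each step.
step 4: 3 − 16 → p=-13

p=-13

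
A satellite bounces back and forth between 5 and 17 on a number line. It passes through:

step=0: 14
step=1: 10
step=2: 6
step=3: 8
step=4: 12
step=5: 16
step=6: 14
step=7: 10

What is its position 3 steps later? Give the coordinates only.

12

The value reflects between 5 and 17, moving 4 per step.
  step 8: 10 → 6
  step 9: 6 → 8
  step 10: 8 → 12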